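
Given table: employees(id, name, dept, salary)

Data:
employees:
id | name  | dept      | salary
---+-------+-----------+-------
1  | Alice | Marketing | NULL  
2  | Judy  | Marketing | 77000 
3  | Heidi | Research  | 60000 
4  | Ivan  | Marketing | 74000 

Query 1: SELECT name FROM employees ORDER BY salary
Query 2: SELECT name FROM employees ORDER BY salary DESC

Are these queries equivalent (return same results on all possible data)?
No, not equivalent

Query 1 returns: [('Alice',), ('Heidi',), ('Ivan',), ('Judy',)]
Query 2 returns: [('Judy',), ('Ivan',), ('Heidi',), ('Alice',)]

Reason: ASC vs DESC gives opposite ordering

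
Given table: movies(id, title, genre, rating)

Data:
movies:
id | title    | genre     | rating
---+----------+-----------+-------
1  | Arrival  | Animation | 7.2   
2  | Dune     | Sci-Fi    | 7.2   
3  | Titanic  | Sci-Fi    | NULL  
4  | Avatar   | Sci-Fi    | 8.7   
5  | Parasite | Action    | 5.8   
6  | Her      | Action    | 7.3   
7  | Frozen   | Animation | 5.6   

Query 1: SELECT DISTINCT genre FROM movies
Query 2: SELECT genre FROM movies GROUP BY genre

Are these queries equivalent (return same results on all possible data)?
Yes, equivalent

Both queries return: [('Action',), ('Animation',), ('Sci-Fi',)]

Reason: Both get unique genres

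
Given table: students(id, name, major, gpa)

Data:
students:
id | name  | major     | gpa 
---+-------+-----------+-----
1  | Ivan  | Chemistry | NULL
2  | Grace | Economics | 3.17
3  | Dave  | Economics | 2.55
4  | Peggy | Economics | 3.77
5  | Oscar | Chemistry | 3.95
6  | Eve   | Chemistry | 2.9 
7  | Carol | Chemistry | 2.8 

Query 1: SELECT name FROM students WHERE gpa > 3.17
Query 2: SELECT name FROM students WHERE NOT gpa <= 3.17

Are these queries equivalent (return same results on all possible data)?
Yes, equivalent

Both queries return: [('Oscar',), ('Peggy',)]

Reason: Both filter gpa > 3.17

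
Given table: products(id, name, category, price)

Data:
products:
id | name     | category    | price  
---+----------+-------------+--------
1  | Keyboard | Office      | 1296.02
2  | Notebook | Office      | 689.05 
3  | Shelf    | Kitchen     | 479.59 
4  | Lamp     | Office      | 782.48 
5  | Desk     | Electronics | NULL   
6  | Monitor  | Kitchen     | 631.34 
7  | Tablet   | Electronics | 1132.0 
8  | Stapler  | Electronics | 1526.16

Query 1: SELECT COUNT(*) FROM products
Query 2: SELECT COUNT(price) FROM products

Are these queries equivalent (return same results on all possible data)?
No, not equivalent

Query 1 returns: [(8,)]
Query 2 returns: [(7,)]

Reason: COUNT(*) includes NULLs, COUNT(column) excludes them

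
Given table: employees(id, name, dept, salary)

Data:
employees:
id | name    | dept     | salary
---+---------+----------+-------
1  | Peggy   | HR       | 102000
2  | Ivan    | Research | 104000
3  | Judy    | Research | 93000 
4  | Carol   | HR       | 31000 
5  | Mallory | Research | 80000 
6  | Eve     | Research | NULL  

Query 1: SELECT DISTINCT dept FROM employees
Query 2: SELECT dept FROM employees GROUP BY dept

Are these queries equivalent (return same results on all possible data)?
Yes, equivalent

Both queries return: [('HR',), ('Research',)]

Reason: Both get unique depts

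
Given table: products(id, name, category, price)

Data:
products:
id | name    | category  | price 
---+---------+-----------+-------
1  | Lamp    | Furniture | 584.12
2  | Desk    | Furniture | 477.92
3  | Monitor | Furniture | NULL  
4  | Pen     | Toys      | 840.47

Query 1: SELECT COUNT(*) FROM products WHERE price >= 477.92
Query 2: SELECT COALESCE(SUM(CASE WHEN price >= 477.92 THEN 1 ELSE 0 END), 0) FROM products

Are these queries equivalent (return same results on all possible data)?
Yes, equivalent

Both queries return: [(3,)]

Reason: COUNT with WHERE vs conditional SUM (COALESCE handles empty-table NULL)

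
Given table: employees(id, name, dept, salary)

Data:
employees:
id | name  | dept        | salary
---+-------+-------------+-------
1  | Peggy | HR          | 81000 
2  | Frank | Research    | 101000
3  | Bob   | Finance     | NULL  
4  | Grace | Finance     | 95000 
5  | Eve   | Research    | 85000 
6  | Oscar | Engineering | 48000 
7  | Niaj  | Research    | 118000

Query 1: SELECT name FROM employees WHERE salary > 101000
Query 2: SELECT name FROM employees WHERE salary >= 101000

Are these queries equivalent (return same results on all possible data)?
No, not equivalent

Query 1 returns: [('Niaj',)]
Query 2 returns: [('Frank',), ('Niaj',)]

Reason: > vs >= gives different results when salary = 101000 exists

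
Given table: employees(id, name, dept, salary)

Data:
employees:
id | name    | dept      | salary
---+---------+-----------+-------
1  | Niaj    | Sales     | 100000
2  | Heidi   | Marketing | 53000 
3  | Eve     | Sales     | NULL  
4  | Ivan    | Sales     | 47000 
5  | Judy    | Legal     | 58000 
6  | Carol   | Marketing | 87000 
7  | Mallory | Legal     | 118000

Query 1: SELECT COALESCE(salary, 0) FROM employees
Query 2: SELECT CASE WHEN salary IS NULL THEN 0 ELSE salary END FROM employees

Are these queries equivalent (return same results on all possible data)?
Yes, equivalent

Both queries return: [(0,), (47000,), (53000,), (58000,), (87000,), (100000,), (118000,)]

Reason: COALESCE vs CASE for NULL handling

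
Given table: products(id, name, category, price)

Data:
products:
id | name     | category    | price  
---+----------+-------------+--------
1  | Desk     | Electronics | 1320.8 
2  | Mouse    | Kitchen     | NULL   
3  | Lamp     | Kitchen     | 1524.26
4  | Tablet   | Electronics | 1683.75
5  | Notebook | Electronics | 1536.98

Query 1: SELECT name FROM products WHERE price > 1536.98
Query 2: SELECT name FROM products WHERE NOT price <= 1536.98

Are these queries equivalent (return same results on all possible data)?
Yes, equivalent

Both queries return: [('Tablet',)]

Reason: Both filter price > 1536.98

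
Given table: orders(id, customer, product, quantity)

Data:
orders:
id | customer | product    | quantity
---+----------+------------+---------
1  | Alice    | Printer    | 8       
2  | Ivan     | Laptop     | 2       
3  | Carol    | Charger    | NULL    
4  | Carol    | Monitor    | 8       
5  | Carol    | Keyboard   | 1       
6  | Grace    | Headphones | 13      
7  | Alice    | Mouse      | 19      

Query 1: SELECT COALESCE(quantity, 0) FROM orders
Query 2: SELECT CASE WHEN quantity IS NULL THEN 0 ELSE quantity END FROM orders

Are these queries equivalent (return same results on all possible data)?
Yes, equivalent

Both queries return: [(0,), (1,), (2,), (8,), (8,), (13,), (19,)]

Reason: COALESCE vs CASE for NULL handling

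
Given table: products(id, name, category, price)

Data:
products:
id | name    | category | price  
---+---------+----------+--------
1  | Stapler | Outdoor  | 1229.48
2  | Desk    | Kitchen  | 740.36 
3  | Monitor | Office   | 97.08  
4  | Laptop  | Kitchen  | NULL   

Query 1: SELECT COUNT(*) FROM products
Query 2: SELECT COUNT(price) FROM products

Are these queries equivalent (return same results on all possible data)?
No, not equivalent

Query 1 returns: [(4,)]
Query 2 returns: [(3,)]

Reason: COUNT(*) includes NULLs, COUNT(column) excludes them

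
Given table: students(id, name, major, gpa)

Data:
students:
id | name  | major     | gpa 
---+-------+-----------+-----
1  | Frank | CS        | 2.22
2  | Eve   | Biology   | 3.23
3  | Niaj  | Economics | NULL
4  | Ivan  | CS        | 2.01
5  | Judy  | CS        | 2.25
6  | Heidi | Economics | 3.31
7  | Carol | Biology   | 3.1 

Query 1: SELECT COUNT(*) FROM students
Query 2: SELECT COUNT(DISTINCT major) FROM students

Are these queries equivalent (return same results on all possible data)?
No, not equivalent

Query 1 returns: [(7,)]
Query 2 returns: [(3,)]

Reason: COUNT(*) counts rows, COUNT(DISTINCT major) counts unique majors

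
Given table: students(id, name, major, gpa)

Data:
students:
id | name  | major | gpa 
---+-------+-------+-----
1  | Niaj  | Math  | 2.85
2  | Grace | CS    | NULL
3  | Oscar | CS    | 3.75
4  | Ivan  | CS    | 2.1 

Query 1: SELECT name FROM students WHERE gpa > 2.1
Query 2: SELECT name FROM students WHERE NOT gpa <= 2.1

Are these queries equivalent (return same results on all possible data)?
Yes, equivalent

Both queries return: [('Niaj',), ('Oscar',)]

Reason: Both filter gpa > 2.1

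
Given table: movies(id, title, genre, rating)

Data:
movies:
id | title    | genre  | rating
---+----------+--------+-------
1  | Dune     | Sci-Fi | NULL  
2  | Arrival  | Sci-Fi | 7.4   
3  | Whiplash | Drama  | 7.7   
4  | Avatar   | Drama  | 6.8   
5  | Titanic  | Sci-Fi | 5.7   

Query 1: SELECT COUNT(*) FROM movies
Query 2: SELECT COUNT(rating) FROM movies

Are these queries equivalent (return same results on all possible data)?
No, not equivalent

Query 1 returns: [(5,)]
Query 2 returns: [(4,)]

Reason: COUNT(*) includes NULLs, COUNT(column) excludes them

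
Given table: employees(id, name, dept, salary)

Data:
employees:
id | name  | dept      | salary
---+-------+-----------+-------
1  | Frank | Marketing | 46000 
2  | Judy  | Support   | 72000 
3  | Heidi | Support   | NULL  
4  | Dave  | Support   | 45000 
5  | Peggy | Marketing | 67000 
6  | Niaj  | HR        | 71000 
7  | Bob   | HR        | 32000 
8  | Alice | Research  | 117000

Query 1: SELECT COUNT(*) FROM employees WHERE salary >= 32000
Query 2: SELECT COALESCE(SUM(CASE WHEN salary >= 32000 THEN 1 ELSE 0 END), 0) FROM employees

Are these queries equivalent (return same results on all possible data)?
Yes, equivalent

Both queries return: [(7,)]

Reason: COUNT with WHERE vs conditional SUM (COALESCE handles empty-table NULL)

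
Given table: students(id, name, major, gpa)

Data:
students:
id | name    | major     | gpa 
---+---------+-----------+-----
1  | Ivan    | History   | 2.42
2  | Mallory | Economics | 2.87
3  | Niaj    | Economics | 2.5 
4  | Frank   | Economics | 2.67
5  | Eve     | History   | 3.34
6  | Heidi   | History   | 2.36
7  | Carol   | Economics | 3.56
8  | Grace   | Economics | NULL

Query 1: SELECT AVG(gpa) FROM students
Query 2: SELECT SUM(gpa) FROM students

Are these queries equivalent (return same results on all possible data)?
No, not equivalent

Query 1 returns: [(2.817142857142857,)]
Query 2 returns: [(19.72,)]

Reason: AVG vs SUM give different aggregate values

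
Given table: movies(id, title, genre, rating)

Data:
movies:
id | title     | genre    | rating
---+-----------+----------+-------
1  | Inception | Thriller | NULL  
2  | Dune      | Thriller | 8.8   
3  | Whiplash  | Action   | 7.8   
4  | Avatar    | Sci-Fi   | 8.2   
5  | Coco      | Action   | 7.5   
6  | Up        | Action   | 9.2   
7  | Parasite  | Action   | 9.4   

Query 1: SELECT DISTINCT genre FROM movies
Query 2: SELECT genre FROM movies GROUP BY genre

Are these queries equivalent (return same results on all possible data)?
Yes, equivalent

Both queries return: [('Action',), ('Sci-Fi',), ('Thriller',)]

Reason: Both get unique genres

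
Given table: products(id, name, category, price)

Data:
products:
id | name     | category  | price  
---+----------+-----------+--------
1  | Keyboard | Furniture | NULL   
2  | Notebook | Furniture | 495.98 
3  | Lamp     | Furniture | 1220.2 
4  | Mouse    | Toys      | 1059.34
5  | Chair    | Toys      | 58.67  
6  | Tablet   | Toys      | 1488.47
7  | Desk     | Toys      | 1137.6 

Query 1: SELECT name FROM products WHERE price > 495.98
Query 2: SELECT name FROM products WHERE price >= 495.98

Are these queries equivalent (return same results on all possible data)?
No, not equivalent

Query 1 returns: [('Lamp',), ('Mouse',), ('Tablet',), ('Desk',)]
Query 2 returns: [('Notebook',), ('Lamp',), ('Mouse',), ('Tablet',), ('Desk',)]

Reason: > vs >= gives different results when price = 495.98 exists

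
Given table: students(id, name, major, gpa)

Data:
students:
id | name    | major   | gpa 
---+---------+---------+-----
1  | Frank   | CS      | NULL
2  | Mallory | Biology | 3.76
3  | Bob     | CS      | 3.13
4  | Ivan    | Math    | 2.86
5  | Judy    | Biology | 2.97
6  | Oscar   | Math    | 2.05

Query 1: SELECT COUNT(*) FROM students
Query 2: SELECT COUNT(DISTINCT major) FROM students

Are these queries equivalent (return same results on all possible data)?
No, not equivalent

Query 1 returns: [(6,)]
Query 2 returns: [(3,)]

Reason: COUNT(*) counts rows, COUNT(DISTINCT major) counts unique majors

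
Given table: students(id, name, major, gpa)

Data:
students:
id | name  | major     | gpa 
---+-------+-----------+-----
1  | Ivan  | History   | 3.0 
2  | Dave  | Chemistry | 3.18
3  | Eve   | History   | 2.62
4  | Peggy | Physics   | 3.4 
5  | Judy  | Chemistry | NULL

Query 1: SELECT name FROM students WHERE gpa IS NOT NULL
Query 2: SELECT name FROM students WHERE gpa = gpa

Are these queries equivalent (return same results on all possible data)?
Yes, equivalent

Both queries return: [('Dave',), ('Eve',), ('Ivan',), ('Peggy',)]

Reason: IS NOT NULL vs self-equality (both exclude NULLs)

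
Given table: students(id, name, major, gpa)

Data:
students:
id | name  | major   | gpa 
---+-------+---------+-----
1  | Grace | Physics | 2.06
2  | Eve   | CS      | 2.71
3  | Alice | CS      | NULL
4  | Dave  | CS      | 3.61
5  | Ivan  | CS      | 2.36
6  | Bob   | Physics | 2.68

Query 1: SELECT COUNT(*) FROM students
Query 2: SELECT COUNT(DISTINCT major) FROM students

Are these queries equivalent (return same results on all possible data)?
No, not equivalent

Query 1 returns: [(6,)]
Query 2 returns: [(2,)]

Reason: COUNT(*) counts rows, COUNT(DISTINCT major) counts unique majors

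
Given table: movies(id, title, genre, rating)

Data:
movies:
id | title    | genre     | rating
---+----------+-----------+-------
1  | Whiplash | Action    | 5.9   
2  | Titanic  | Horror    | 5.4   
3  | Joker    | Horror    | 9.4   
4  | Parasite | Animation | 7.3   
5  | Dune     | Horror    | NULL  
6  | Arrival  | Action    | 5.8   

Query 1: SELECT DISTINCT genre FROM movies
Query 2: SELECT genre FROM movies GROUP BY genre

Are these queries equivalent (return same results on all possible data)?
Yes, equivalent

Both queries return: [('Action',), ('Animation',), ('Horror',)]

Reason: Both get unique genres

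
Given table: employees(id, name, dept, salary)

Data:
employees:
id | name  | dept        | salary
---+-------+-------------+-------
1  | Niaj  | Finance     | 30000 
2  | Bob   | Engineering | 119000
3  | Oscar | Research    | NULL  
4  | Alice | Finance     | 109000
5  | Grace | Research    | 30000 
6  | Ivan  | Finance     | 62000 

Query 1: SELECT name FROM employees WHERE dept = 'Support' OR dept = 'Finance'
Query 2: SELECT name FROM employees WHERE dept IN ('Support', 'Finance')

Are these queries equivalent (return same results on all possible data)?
Yes, equivalent

Both queries return: [('Alice',), ('Ivan',), ('Niaj',)]

Reason: OR vs IN are equivalent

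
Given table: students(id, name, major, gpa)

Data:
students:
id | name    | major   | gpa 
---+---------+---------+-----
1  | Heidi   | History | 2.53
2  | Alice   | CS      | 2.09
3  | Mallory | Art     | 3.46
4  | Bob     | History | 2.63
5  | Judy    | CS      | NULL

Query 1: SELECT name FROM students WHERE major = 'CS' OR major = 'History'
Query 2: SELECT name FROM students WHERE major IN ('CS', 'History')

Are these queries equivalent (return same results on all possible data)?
Yes, equivalent

Both queries return: [('Alice',), ('Bob',), ('Heidi',), ('Judy',)]

Reason: OR vs IN are equivalent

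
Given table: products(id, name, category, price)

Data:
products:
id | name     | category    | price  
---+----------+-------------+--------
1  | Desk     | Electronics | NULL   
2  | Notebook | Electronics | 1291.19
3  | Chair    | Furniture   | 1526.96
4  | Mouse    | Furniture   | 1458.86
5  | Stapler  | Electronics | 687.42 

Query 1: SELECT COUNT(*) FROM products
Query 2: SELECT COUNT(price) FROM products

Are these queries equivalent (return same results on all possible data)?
No, not equivalent

Query 1 returns: [(5,)]
Query 2 returns: [(4,)]

Reason: COUNT(*) includes NULLs, COUNT(column) excludes them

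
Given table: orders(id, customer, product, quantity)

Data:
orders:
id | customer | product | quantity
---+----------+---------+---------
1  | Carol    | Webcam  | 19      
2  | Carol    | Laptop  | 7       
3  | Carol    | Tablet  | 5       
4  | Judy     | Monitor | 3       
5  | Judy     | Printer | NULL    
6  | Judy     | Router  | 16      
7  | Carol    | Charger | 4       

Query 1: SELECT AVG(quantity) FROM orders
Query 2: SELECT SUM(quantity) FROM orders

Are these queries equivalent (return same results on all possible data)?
No, not equivalent

Query 1 returns: [(9.0,)]
Query 2 returns: [(54,)]

Reason: AVG vs SUM give different aggregate values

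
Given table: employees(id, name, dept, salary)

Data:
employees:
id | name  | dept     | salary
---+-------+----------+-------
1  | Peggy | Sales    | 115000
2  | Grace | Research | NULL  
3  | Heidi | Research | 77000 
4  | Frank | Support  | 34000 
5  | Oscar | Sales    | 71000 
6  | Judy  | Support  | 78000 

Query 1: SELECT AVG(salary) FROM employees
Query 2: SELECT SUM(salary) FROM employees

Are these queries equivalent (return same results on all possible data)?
No, not equivalent

Query 1 returns: [(75000.0,)]
Query 2 returns: [(375000,)]

Reason: AVG vs SUM give different aggregate values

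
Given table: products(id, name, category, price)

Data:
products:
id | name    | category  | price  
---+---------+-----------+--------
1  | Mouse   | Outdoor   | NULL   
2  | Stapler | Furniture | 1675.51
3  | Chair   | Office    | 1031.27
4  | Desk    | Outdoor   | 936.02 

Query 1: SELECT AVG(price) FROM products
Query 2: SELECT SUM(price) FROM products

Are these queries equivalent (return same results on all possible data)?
No, not equivalent

Query 1 returns: [(1214.2666666666667,)]
Query 2 returns: [(3642.8,)]

Reason: AVG vs SUM give different aggregate values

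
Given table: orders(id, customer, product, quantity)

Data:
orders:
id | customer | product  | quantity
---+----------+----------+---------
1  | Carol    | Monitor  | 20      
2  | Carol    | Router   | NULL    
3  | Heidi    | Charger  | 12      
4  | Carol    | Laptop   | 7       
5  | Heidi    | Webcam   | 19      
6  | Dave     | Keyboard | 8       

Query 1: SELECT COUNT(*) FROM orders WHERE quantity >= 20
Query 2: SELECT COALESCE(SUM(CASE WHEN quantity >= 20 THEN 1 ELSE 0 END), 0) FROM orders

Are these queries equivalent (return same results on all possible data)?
Yes, equivalent

Both queries return: [(1,)]

Reason: COUNT with WHERE vs conditional SUM (COALESCE handles empty-table NULL)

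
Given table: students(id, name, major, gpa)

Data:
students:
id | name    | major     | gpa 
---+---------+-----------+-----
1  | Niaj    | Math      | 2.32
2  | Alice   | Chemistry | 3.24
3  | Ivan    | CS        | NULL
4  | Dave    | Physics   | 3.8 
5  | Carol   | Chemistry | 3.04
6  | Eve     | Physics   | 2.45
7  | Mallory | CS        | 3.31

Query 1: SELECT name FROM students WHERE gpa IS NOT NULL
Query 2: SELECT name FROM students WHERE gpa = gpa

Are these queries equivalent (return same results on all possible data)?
Yes, equivalent

Both queries return: [('Alice',), ('Carol',), ('Dave',), ('Eve',), ('Mallory',), ('Niaj',)]

Reason: IS NOT NULL vs self-equality (both exclude NULLs)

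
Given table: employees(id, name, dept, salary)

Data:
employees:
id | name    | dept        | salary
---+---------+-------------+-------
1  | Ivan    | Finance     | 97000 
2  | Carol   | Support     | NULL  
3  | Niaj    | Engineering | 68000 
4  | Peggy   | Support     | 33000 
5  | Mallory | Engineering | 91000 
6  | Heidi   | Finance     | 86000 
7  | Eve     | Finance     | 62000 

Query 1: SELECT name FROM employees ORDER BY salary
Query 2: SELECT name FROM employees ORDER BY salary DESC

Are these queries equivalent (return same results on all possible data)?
No, not equivalent

Query 1 returns: [('Carol',), ('Peggy',), ('Eve',), ('Niaj',), ('Heidi',), ('Mallory',), ('Ivan',)]
Query 2 returns: [('Ivan',), ('Mallory',), ('Heidi',), ('Niaj',), ('Eve',), ('Peggy',), ('Carol',)]

Reason: ASC vs DESC gives opposite ordering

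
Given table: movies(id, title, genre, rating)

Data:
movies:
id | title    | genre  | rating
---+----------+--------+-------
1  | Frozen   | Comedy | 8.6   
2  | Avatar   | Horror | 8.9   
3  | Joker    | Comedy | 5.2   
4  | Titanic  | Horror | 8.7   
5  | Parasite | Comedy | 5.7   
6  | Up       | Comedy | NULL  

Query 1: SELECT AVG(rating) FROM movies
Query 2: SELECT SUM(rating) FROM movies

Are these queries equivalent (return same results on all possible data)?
No, not equivalent

Query 1 returns: [(7.42,)]
Query 2 returns: [(37.1,)]

Reason: AVG vs SUM give different aggregate values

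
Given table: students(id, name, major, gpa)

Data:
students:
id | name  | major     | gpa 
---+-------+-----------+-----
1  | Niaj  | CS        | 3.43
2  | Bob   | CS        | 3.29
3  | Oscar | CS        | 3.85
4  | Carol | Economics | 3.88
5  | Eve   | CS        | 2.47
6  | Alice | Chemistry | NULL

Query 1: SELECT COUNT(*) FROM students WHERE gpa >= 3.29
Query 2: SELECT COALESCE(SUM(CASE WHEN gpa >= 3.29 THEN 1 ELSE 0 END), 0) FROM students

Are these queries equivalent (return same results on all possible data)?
Yes, equivalent

Both queries return: [(4,)]

Reason: COUNT with WHERE vs conditional SUM (COALESCE handles empty-table NULL)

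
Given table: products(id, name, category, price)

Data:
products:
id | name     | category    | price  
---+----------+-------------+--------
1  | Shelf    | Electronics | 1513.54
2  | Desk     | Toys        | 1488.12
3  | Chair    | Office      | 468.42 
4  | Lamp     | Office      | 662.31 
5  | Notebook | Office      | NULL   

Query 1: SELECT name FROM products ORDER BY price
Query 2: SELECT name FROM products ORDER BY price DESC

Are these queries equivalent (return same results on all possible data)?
No, not equivalent

Query 1 returns: [('Notebook',), ('Chair',), ('Lamp',), ('Desk',), ('Shelf',)]
Query 2 returns: [('Shelf',), ('Desk',), ('Lamp',), ('Chair',), ('Notebook',)]

Reason: ASC vs DESC gives opposite ordering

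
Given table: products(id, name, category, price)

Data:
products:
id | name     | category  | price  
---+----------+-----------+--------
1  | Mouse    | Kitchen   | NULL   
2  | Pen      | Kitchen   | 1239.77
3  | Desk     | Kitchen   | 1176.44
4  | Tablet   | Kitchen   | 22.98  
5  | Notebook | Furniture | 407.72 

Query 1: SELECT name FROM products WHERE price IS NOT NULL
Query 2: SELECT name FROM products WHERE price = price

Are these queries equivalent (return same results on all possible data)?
Yes, equivalent

Both queries return: [('Desk',), ('Notebook',), ('Pen',), ('Tablet',)]

Reason: IS NOT NULL vs self-equality (both exclude NULLs)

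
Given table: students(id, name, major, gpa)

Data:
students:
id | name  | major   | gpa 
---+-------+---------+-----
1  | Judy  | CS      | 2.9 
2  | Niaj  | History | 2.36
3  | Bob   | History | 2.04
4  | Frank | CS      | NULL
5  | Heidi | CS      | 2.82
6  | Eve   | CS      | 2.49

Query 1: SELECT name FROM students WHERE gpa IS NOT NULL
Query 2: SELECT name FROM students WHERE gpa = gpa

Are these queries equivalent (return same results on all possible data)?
Yes, equivalent

Both queries return: [('Bob',), ('Eve',), ('Heidi',), ('Judy',), ('Niaj',)]

Reason: IS NOT NULL vs self-equality (both exclude NULLs)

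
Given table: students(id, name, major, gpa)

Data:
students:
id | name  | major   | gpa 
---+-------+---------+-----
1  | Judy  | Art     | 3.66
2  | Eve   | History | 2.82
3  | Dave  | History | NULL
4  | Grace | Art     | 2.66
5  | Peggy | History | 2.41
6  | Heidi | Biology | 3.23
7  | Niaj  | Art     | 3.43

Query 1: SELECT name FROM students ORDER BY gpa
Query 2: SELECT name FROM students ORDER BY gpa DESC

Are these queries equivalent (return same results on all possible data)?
No, not equivalent

Query 1 returns: [('Dave',), ('Peggy',), ('Grace',), ('Eve',), ('Heidi',), ('Niaj',), ('Judy',)]
Query 2 returns: [('Judy',), ('Niaj',), ('Heidi',), ('Eve',), ('Grace',), ('Peggy',), ('Dave',)]

Reason: ASC vs DESC gives opposite ordering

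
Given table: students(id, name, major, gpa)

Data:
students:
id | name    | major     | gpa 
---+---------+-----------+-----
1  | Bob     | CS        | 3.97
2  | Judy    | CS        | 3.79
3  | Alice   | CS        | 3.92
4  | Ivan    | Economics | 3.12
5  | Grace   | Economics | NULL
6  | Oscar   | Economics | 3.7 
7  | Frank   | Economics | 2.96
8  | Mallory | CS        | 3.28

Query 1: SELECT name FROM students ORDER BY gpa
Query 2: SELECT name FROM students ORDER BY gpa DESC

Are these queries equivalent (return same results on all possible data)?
No, not equivalent

Query 1 returns: [('Grace',), ('Frank',), ('Ivan',), ('Mallory',), ('Oscar',), ('Judy',), ('Alice',), ('Bob',)]
Query 2 returns: [('Bob',), ('Alice',), ('Judy',), ('Oscar',), ('Mallory',), ('Ivan',), ('Frank',), ('Grace',)]

Reason: ASC vs DESC gives opposite ordering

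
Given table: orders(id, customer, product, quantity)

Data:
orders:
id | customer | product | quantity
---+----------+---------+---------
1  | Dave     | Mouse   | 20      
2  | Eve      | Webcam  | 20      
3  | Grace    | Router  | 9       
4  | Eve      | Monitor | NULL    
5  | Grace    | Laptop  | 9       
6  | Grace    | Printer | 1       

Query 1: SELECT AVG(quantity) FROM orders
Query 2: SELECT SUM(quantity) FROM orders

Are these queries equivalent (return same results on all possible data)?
No, not equivalent

Query 1 returns: [(11.8,)]
Query 2 returns: [(59,)]

Reason: AVG vs SUM give different aggregate values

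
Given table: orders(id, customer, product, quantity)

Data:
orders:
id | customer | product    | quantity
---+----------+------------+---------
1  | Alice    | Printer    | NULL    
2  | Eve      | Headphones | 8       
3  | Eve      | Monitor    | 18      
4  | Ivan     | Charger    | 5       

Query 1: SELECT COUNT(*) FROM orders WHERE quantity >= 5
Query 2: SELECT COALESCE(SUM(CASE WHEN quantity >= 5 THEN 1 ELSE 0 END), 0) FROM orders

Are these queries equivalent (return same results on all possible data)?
Yes, equivalent

Both queries return: [(3,)]

Reason: COUNT with WHERE vs conditional SUM (COALESCE handles empty-table NULL)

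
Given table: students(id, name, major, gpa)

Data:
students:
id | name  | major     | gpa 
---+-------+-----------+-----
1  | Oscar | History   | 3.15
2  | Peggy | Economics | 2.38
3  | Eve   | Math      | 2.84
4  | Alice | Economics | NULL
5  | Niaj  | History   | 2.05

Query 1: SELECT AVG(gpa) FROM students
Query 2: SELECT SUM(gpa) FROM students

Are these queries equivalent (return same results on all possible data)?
No, not equivalent

Query 1 returns: [(2.605,)]
Query 2 returns: [(10.42,)]

Reason: AVG vs SUM give different aggregate values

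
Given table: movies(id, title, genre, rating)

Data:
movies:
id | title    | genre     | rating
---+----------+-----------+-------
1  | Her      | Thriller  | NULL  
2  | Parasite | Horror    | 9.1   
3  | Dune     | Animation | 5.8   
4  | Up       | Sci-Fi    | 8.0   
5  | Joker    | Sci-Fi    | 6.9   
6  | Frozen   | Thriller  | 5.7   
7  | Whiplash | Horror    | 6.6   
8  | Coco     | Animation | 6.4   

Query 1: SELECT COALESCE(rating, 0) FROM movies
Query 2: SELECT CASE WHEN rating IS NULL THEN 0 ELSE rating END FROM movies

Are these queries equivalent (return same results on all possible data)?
Yes, equivalent

Both queries return: [(0,), (5.7,), (5.8,), (6.4,), (6.6,), (6.9,), (8.0,), (9.1,)]

Reason: COALESCE vs CASE for NULL handling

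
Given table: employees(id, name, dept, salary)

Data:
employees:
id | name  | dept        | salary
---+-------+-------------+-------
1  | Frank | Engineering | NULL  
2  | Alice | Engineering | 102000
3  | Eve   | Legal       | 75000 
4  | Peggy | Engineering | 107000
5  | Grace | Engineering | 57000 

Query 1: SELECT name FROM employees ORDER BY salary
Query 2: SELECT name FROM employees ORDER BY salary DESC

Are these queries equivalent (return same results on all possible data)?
No, not equivalent

Query 1 returns: [('Frank',), ('Grace',), ('Eve',), ('Alice',), ('Peggy',)]
Query 2 returns: [('Peggy',), ('Alice',), ('Eve',), ('Grace',), ('Frank',)]

Reason: ASC vs DESC gives opposite ordering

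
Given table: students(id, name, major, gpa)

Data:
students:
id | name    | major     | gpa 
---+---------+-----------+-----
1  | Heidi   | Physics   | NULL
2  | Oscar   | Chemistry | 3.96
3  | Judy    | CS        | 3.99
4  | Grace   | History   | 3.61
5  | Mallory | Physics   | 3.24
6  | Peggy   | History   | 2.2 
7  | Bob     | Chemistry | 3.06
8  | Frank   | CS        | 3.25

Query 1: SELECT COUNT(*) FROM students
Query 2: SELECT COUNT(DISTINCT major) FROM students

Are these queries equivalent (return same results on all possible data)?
No, not equivalent

Query 1 returns: [(8,)]
Query 2 returns: [(4,)]

Reason: COUNT(*) counts rows, COUNT(DISTINCT major) counts unique majors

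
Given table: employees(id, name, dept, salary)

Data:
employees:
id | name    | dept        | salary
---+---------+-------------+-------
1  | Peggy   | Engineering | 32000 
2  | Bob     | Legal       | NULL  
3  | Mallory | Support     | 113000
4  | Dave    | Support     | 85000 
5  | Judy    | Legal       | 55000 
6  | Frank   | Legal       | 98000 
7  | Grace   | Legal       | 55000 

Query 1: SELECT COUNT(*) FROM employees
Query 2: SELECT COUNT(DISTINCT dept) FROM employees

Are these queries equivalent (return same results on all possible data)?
No, not equivalent

Query 1 returns: [(7,)]
Query 2 returns: [(3,)]

Reason: COUNT(*) counts rows, COUNT(DISTINCT dept) counts unique depts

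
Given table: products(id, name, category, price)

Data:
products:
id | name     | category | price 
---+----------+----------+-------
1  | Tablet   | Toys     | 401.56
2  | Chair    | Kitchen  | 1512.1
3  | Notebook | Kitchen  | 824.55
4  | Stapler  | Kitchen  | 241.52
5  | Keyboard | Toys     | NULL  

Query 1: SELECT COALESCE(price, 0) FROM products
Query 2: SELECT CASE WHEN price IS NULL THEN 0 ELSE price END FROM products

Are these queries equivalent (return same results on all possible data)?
Yes, equivalent

Both queries return: [(0,), (241.52,), (401.56,), (824.55,), (1512.1,)]

Reason: COALESCE vs CASE for NULL handling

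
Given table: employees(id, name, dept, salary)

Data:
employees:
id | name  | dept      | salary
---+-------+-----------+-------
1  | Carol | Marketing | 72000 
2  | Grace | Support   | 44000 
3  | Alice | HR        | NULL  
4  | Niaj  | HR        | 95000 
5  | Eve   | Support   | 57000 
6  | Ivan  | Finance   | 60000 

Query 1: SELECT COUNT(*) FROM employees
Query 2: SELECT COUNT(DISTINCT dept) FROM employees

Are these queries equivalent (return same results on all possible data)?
No, not equivalent

Query 1 returns: [(6,)]
Query 2 returns: [(4,)]

Reason: COUNT(*) counts rows, COUNT(DISTINCT dept) counts unique depts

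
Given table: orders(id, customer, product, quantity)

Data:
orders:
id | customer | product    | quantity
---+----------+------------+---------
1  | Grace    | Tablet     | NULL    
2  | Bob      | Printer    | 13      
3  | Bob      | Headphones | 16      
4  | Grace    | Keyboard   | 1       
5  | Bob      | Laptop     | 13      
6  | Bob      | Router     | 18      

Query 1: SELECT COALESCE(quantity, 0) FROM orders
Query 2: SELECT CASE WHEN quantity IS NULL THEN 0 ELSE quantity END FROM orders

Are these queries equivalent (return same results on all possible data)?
Yes, equivalent

Both queries return: [(0,), (1,), (13,), (13,), (16,), (18,)]

Reason: COALESCE vs CASE for NULL handling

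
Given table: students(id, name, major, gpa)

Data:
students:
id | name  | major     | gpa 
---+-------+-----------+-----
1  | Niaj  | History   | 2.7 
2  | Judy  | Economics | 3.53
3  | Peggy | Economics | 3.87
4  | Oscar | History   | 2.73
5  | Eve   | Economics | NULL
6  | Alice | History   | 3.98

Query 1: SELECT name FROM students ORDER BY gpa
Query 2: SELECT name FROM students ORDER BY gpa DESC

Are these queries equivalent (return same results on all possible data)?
No, not equivalent

Query 1 returns: [('Eve',), ('Niaj',), ('Oscar',), ('Judy',), ('Peggy',), ('Alice',)]
Query 2 returns: [('Alice',), ('Peggy',), ('Judy',), ('Oscar',), ('Niaj',), ('Eve',)]

Reason: ASC vs DESC gives opposite ordering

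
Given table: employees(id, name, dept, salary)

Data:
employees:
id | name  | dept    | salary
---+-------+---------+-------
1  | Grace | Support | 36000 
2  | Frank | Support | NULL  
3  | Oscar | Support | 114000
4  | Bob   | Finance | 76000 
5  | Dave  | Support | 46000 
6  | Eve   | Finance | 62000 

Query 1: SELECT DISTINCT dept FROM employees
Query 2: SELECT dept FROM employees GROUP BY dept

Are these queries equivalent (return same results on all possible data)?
Yes, equivalent

Both queries return: [('Finance',), ('Support',)]

Reason: Both get unique depts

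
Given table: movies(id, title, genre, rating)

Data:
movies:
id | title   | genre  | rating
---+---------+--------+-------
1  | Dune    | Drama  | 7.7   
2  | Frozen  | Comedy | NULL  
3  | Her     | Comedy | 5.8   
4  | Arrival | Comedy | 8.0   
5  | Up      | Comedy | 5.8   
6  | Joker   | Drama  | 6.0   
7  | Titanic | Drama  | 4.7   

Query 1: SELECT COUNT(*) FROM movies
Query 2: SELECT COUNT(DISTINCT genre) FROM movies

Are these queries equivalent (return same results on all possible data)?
No, not equivalent

Query 1 returns: [(7,)]
Query 2 returns: [(2,)]

Reason: COUNT(*) counts rows, COUNT(DISTINCT genre) counts unique genres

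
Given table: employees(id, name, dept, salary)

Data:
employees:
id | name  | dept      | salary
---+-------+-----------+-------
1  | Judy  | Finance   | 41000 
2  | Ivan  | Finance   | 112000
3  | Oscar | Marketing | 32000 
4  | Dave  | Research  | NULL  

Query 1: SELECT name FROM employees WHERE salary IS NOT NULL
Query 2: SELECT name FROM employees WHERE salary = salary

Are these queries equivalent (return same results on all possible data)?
Yes, equivalent

Both queries return: [('Ivan',), ('Judy',), ('Oscar',)]

Reason: IS NOT NULL vs self-equality (both exclude NULLs)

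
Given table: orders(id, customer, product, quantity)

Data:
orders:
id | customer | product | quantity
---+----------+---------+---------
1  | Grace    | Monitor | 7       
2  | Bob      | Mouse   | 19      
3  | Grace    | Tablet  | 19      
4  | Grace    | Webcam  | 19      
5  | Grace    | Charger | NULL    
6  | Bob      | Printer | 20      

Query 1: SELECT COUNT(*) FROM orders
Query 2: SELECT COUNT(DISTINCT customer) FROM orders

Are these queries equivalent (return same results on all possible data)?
No, not equivalent

Query 1 returns: [(6,)]
Query 2 returns: [(2,)]

Reason: COUNT(*) counts rows, COUNT(DISTINCT customer) counts unique customers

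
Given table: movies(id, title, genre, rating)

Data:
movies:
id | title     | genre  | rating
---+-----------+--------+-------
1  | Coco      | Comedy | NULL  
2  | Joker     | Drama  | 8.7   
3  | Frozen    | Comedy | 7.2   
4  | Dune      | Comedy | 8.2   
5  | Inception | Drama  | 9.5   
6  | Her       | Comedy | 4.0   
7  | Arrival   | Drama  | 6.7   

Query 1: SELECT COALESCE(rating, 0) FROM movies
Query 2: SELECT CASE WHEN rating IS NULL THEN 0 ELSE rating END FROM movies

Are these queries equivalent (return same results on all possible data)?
Yes, equivalent

Both queries return: [(0,), (4.0,), (6.7,), (7.2,), (8.2,), (8.7,), (9.5,)]

Reason: COALESCE vs CASE for NULL handling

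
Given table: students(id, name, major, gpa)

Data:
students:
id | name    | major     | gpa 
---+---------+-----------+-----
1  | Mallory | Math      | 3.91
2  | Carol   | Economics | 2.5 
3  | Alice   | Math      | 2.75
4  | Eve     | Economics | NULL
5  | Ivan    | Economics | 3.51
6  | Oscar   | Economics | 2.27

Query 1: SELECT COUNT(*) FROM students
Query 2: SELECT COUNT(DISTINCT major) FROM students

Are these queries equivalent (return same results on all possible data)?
No, not equivalent

Query 1 returns: [(6,)]
Query 2 returns: [(2,)]

Reason: COUNT(*) counts rows, COUNT(DISTINCT major) counts unique majors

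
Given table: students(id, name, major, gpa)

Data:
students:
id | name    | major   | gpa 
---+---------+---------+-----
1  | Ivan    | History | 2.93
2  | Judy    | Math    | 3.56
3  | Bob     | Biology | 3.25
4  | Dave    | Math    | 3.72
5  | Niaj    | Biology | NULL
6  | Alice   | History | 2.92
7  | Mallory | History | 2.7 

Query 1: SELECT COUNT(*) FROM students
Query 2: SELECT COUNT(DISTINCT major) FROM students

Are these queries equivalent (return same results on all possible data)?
No, not equivalent

Query 1 returns: [(7,)]
Query 2 returns: [(3,)]

Reason: COUNT(*) counts rows, COUNT(DISTINCT major) counts unique majors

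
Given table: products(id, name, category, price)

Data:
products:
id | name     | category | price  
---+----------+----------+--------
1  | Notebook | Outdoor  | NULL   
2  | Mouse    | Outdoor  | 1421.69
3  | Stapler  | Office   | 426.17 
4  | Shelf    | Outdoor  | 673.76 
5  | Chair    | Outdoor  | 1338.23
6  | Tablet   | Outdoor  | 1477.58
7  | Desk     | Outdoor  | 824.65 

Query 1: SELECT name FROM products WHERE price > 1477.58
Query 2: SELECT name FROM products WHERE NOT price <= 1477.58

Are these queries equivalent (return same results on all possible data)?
Yes, equivalent

Both queries return: []

Reason: Both filter price > 1477.58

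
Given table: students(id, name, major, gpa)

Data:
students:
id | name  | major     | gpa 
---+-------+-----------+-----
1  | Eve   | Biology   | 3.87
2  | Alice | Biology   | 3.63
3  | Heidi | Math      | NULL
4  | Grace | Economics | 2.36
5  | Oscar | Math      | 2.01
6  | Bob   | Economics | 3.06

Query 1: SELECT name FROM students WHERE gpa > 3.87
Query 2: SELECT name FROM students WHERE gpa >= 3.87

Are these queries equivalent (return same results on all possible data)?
No, not equivalent

Query 1 returns: []
Query 2 returns: [('Eve',)]

Reason: > vs >= gives different results when gpa = 3.87 exists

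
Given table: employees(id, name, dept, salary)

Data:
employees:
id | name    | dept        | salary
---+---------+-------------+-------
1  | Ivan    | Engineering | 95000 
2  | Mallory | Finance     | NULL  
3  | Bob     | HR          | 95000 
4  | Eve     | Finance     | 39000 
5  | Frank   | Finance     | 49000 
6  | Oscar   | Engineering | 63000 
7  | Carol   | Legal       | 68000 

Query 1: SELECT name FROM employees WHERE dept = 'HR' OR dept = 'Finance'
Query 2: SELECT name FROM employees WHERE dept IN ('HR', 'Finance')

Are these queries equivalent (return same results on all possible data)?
Yes, equivalent

Both queries return: [('Bob',), ('Eve',), ('Frank',), ('Mallory',)]

Reason: OR vs IN are equivalent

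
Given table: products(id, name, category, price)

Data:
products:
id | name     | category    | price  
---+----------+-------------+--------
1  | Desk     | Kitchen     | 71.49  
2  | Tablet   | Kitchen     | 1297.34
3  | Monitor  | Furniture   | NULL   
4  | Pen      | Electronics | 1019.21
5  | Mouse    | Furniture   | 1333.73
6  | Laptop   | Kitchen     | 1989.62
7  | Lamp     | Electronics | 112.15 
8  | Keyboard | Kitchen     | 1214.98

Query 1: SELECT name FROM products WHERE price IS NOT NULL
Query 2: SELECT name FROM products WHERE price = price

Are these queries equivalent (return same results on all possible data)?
Yes, equivalent

Both queries return: [('Desk',), ('Keyboard',), ('Lamp',), ('Laptop',), ('Mouse',), ('Pen',), ('Tablet',)]

Reason: IS NOT NULL vs self-equality (both exclude NULLs)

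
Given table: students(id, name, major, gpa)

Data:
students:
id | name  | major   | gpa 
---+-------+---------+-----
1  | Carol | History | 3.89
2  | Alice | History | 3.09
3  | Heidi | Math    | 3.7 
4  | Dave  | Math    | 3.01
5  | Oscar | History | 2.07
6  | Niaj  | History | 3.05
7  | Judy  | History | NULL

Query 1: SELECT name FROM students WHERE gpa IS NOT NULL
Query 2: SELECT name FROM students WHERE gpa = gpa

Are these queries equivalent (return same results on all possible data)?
Yes, equivalent

Both queries return: [('Alice',), ('Carol',), ('Dave',), ('Heidi',), ('Niaj',), ('Oscar',)]

Reason: IS NOT NULL vs self-equality (both exclude NULLs)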